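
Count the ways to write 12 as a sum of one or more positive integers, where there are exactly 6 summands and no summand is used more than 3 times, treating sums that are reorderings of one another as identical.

5

Enumerating:
5, 2, 2, 1, 1, 1
4, 3, 2, 1, 1, 1
4, 2, 2, 2, 1, 1
3, 3, 3, 1, 1, 1
3, 3, 2, 2, 1, 1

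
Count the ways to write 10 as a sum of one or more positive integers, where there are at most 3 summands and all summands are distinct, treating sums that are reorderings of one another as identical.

9

Enumerating:
10
1 + 9
2 + 8
3 + 7
1 + 2 + 7
4 + 6
1 + 3 + 6
1 + 4 + 5
2 + 3 + 5
Counting gives 9.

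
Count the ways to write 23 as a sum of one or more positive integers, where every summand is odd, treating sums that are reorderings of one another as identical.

104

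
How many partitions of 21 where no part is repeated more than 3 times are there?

There are 395 such partitions.

395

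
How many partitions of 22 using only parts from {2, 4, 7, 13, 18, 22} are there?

Listing the qualifying partitions of 22:
22
18+4
18+2+2
13+7+2
7+7+4+4
7+7+4+2+2
7+7+2+2+2+2
4+4+4+4+4+2
4+4+4+4+2+2+2
4+4+4+2+2+2+2+2
4+4+2+2+2+2+2+2+2
4+2+2+2+2+2+2+2+2+2
2+2+2+2+2+2+2+2+2+2+2

13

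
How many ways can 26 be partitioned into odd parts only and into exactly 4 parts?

27

There are too many to list fully; the first 12 (by largest part) are:
23 + 1 + 1 + 1
21 + 3 + 1 + 1
19 + 5 + 1 + 1
19 + 3 + 3 + 1
17 + 7 + 1 + 1
17 + 5 + 3 + 1
17 + 3 + 3 + 3
15 + 9 + 1 + 1
15 + 7 + 3 + 1
15 + 5 + 5 + 1
15 + 5 + 3 + 3
13 + 11 + 1 + 1
…and 15 more, for 27 total.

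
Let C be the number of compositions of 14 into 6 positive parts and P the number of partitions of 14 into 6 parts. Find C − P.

1267

Ordered (compositions into 6 parts): C(13,5) = 1287.
Unordered (partitions into 6 parts): 20.
Difference: 1287 − 20 = 1267.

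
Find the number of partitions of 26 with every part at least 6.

21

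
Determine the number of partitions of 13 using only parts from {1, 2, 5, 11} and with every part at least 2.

2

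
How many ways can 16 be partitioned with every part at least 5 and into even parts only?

Listing the qualifying partitions of 16:
16
6,10
8,8

3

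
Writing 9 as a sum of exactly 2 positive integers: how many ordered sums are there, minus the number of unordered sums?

Ordered (compositions into 2 parts): C(8,1) = 8.
Unordered (partitions into 2 parts): 4.
Difference: 8 − 4 = 4.

4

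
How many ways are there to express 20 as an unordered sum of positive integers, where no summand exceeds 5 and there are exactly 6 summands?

16

Listing the qualifying partitions of 20:
5 + 5 + 5 + 3 + 1 + 1
5 + 5 + 5 + 2 + 2 + 1
5 + 5 + 4 + 4 + 1 + 1
5 + 5 + 4 + 3 + 2 + 1
5 + 5 + 4 + 2 + 2 + 2
5 + 5 + 3 + 3 + 3 + 1
5 + 5 + 3 + 3 + 2 + 2
5 + 4 + 4 + 4 + 2 + 1
5 + 4 + 4 + 3 + 3 + 1
5 + 4 + 4 + 3 + 2 + 2
5 + 4 + 3 + 3 + 3 + 2
5 + 3 + 3 + 3 + 3 + 3
4 + 4 + 4 + 4 + 3 + 1
4 + 4 + 4 + 4 + 2 + 2
4 + 4 + 4 + 3 + 3 + 2
4 + 4 + 3 + 3 + 3 + 3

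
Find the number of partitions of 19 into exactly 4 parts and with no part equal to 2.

30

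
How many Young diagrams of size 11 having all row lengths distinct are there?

The partitions of 11 that satisfy the conditions:
11
10 + 1
9 + 2
8 + 3
8 + 2 + 1
7 + 4
7 + 3 + 1
6 + 5
6 + 4 + 1
6 + 3 + 2
5 + 4 + 2
5 + 3 + 2 + 1

12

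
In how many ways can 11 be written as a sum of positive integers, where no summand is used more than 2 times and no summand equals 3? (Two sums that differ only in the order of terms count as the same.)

16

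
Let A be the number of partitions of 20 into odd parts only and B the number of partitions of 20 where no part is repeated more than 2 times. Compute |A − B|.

Partitions of 20 into odd parts only: 64.
Partitions of 20 where no part is repeated more than 2 times: 202.
|64 − 202| = 138.

138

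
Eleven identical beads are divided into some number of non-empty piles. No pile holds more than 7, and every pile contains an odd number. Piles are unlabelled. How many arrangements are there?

10

They are:
7 + 3 + 1
7 + 1 + 1 + 1 + 1
5 + 5 + 1
5 + 3 + 3
5 + 3 + 1 + 1 + 1
5 + 1 + 1 + 1 + 1 + 1 + 1
3 + 3 + 3 + 1 + 1
3 + 3 + 1 + 1 + 1 + 1 + 1
3 + 1 + 1 + 1 + 1 + 1 + 1 + 1 + 1
1 + 1 + 1 + 1 + 1 + 1 + 1 + 1 + 1 + 1 + 1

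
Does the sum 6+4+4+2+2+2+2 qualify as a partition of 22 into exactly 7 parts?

The parts sum to 22, and the condition 'there are exactly 7 summands' holds.

Yes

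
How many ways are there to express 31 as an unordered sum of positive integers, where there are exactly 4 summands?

Direct enumeration gives 225 partitions.

225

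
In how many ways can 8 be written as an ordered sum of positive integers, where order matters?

128

There are 7 gaps and each independently is a cut or not, giving 2^7 = 128.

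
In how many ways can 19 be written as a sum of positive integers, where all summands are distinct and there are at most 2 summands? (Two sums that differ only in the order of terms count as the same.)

10

Listing the qualifying partitions of 19:
19
18+1
17+2
16+3
15+4
14+5
13+6
12+7
11+8
10+9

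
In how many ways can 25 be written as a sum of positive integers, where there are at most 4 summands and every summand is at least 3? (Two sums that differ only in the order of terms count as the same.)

80

Counting exhaustively, 80 partitions satisfy the conditions.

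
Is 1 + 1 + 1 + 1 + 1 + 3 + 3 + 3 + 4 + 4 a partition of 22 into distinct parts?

No

The parts sum to 22, and the condition 'all summands are distinct' is violated.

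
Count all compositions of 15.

16384

Each of the 14 gaps between 15 units is either a break or not: 2^14 = 16384.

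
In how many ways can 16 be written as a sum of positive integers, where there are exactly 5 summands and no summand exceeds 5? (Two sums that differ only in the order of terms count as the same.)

11

Enumerating:
5 + 5 + 4 + 1 + 1
5 + 5 + 3 + 2 + 1
5 + 5 + 2 + 2 + 2
5 + 4 + 4 + 2 + 1
5 + 4 + 3 + 3 + 1
5 + 4 + 3 + 2 + 2
5 + 3 + 3 + 3 + 2
4 + 4 + 4 + 3 + 1
4 + 4 + 4 + 2 + 2
4 + 4 + 3 + 3 + 2
4 + 3 + 3 + 3 + 3
Counting gives 11.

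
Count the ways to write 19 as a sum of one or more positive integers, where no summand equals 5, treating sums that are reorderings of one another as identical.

Systematic enumeration (by largest part, then next-largest, …) yields 355.

355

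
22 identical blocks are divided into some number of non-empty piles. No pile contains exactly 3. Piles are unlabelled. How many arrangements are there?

512

Direct enumeration gives 512 partitions.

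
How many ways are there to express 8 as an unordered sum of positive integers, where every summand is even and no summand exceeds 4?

Listing the qualifying partitions of 8:
4+4
2+2+4
2+2+2+2
Counting gives 3.

3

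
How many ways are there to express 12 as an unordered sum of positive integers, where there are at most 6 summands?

There are too many to list fully; the first 12 (by largest part) are:
12
11 + 1
10 + 2
10 + 1 + 1
9 + 3
9 + 2 + 1
9 + 1 + 1 + 1
8 + 4
8 + 3 + 1
8 + 2 + 2
8 + 2 + 1 + 1
8 + 1 + 1 + 1 + 1
…and 46 more, for 58 total.

58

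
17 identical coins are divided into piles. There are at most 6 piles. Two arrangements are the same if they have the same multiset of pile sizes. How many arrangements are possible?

163

Direct enumeration gives 163 partitions.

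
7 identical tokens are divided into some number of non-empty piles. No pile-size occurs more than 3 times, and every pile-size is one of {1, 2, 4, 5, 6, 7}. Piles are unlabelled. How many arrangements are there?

8

Enumerating:
7
1 + 6
2 + 5
1 + 1 + 5
1 + 2 + 4
1 + 1 + 1 + 4
1 + 2 + 2 + 2
1 + 1 + 1 + 2 + 2
That's 8 in total.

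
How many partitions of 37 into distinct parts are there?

760

A full systematic count gives 760.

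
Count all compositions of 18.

There are 17 gaps and each independently is a cut or not, giving 2^17 = 131072.

131072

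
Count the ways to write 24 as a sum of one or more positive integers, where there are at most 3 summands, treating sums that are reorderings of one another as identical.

61

There are too many to list fully; the first 12 (by largest part) are:
24
23 + 1
22 + 2
22 + 1 + 1
21 + 3
21 + 2 + 1
20 + 4
20 + 3 + 1
20 + 2 + 2
19 + 5
19 + 4 + 1
19 + 3 + 2
…and 49 more, for 61 total.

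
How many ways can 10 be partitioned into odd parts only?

They are:
9,1
7,3
7,1,1,1
5,5
5,3,1,1
5,1,1,1,1,1
3,3,3,1
3,3,1,1,1,1
3,1,1,1,1,1,1,1
1,1,1,1,1,1,1,1,1,1
That's 10 in total.

10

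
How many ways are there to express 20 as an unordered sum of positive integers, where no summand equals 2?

A full systematic count gives 242.

242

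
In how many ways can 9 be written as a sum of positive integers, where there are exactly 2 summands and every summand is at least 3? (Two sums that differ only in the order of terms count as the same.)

Enumerating:
6, 3
5, 4

2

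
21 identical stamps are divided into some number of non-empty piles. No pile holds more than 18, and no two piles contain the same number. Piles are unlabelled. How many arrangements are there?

73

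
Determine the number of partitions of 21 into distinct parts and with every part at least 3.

24

Enumerating:
21
18,3
17,4
16,5
15,6
14,7
14,4,3
13,8
13,5,3
12,9
12,6,3
12,5,4
11,10
11,7,3
11,6,4
10,8,3
10,7,4
10,6,5
9,8,4
9,7,5
9,5,4,3
8,7,6
8,6,4,3
7,6,5,3
That's 24 in total.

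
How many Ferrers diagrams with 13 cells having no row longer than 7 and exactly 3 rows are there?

8

They are:
7 + 5 + 1
7 + 4 + 2
7 + 3 + 3
6 + 6 + 1
6 + 5 + 2
6 + 4 + 3
5 + 5 + 3
5 + 4 + 4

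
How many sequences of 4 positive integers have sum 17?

560

A composition of 17 into 4 positive parts is chosen by placing 3 dividers among the 16 gaps between 17 units: C(16,3) = 560.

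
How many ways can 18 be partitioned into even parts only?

30

A partial list (first 12 by largest part):
18
16 + 2
14 + 4
14 + 2 + 2
12 + 6
12 + 4 + 2
12 + 2 + 2 + 2
10 + 8
10 + 6 + 2
10 + 4 + 4
10 + 4 + 2 + 2
10 + 2 + 2 + 2 + 2
…and 18 more, for 30 total.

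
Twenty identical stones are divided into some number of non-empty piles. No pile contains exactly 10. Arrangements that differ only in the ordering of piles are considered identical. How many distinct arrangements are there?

585

A full systematic count gives 585.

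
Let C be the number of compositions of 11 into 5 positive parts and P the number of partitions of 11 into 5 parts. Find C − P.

200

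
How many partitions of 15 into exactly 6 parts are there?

A partial list (first 12 by largest part):
1, 1, 1, 1, 1, 10
1, 1, 1, 1, 2, 9
1, 1, 1, 1, 3, 8
1, 1, 1, 2, 2, 8
1, 1, 1, 1, 4, 7
1, 1, 1, 2, 3, 7
1, 1, 2, 2, 2, 7
1, 1, 1, 1, 5, 6
1, 1, 1, 2, 4, 6
1, 1, 1, 3, 3, 6
1, 1, 2, 2, 3, 6
1, 2, 2, 2, 2, 6
…and 14 more, for 26 total.

26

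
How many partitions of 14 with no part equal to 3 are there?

79

Systematic enumeration (by largest part, then next-largest, …) yields 79.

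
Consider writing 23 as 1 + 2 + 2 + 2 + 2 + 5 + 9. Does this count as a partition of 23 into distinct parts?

The parts sum to 23, and the condition 'all summands are distinct' is violated.

No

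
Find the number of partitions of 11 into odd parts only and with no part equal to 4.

The partitions of 11 that satisfy the conditions:
11
9 + 1 + 1
7 + 3 + 1
7 + 1 + 1 + 1 + 1
5 + 5 + 1
5 + 3 + 3
5 + 3 + 1 + 1 + 1
5 + 1 + 1 + 1 + 1 + 1 + 1
3 + 3 + 3 + 1 + 1
3 + 3 + 1 + 1 + 1 + 1 + 1
3 + 1 + 1 + 1 + 1 + 1 + 1 + 1 + 1
1 + 1 + 1 + 1 + 1 + 1 + 1 + 1 + 1 + 1 + 1
Counting gives 12.

12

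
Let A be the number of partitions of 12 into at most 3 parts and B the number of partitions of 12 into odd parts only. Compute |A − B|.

4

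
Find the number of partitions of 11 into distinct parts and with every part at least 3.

Listing the qualifying partitions of 11:
11
8+3
7+4
6+5

4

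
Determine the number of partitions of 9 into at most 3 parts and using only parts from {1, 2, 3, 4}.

3

The partitions of 9 that satisfy the conditions:
4,4,1
4,3,2
3,3,3
That's 3 in total.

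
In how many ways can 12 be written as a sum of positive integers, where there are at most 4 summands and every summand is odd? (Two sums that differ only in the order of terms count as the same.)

8

They are:
11, 1
9, 3
9, 1, 1, 1
7, 5
7, 3, 1, 1
5, 5, 1, 1
5, 3, 3, 1
3, 3, 3, 3
That's 8 in total.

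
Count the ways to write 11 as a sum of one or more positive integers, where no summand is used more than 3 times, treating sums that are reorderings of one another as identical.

There are too many to list fully; the first 12 (by largest part) are:
11
1, 10
2, 9
1, 1, 9
3, 8
1, 2, 8
1, 1, 1, 8
4, 7
1, 3, 7
2, 2, 7
1, 1, 2, 7
5, 6
…and 26 more, for 38 total.

38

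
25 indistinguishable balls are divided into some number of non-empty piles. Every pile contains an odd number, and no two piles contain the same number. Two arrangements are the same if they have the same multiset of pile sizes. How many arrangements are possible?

12

They are:
25
21,3,1
19,5,1
17,7,1
17,5,3
15,9,1
15,7,3
13,11,1
13,9,3
13,7,5
11,9,5
9,7,5,3,1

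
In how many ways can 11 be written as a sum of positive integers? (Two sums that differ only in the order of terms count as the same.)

A partial list (first 12 by largest part):
11
10,1
9,2
9,1,1
8,3
8,2,1
8,1,1,1
7,4
7,3,1
7,2,2
7,2,1,1
7,1,1,1,1
…and 44 more, for 56 total.

56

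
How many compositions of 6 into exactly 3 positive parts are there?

10

A composition of 6 into 3 positive parts is chosen by placing 2 dividers among the 5 gaps between 6 units: C(5,2) = 10.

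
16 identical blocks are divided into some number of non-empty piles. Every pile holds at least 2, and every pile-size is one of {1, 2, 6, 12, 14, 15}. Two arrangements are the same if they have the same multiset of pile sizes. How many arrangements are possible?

5

The partitions of 16 that satisfy the conditions:
14+2
12+2+2
6+6+2+2
6+2+2+2+2+2
2+2+2+2+2+2+2+2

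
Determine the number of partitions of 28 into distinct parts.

Direct enumeration gives 222 partitions.

222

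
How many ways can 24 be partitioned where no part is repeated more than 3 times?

722

A full systematic count gives 722.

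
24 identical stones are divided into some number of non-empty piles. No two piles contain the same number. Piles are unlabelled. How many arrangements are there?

Enumerating by decreasing first part gives 122 partitions in all.

122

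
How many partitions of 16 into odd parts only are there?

32

A partial list (first 12 by largest part):
1,15
3,13
1,1,1,13
5,11
1,1,3,11
1,1,1,1,1,11
7,9
1,1,5,9
1,3,3,9
1,1,1,1,3,9
1,1,1,1,1,1,1,9
1,1,7,7
…and 20 more, for 32 total.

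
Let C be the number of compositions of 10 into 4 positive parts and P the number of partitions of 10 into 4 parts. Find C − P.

75

Ordered (compositions into 4 parts): C(9,3) = 84.
Unordered (partitions into 4 parts): 9.
Difference: 84 − 9 = 75.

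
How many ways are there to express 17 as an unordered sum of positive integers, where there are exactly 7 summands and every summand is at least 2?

3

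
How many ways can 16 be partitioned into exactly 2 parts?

8

They are:
15, 1
14, 2
13, 3
12, 4
11, 5
10, 6
9, 7
8, 8
Counting gives 8.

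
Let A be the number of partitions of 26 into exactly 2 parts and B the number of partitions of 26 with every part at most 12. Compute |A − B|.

Partitions of 26 into exactly 2 parts: 13.
Partitions of 26 with every part at most 12: 2063.
|13 − 2063| = 2050.

2050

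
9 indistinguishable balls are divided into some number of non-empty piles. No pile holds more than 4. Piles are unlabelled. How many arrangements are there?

Listing the qualifying partitions of 9:
4, 4, 1
4, 3, 2
4, 3, 1, 1
4, 2, 2, 1
4, 2, 1, 1, 1
4, 1, 1, 1, 1, 1
3, 3, 3
3, 3, 2, 1
3, 3, 1, 1, 1
3, 2, 2, 2
3, 2, 2, 1, 1
3, 2, 1, 1, 1, 1
3, 1, 1, 1, 1, 1, 1
2, 2, 2, 2, 1
2, 2, 2, 1, 1, 1
2, 2, 1, 1, 1, 1, 1
2, 1, 1, 1, 1, 1, 1, 1
1, 1, 1, 1, 1, 1, 1, 1, 1

18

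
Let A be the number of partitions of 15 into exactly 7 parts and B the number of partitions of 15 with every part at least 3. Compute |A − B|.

Partitions of 15 into exactly 7 parts: 21.
Partitions of 15 with every part at least 3: 17.
|21 − 17| = 4.

4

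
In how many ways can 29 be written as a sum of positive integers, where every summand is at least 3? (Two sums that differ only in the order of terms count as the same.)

273

Enumerating by decreasing first part gives 273 partitions in all.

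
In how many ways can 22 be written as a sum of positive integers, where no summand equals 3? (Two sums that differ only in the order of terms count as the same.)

512

There are 512 such partitions.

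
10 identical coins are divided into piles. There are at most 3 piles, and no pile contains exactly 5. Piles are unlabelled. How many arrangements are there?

Enumerating:
10
9, 1
8, 2
8, 1, 1
7, 3
7, 2, 1
6, 4
6, 3, 1
6, 2, 2
4, 4, 2
4, 3, 3

11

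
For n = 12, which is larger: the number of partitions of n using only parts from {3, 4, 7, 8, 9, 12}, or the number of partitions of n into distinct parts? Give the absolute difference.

10

Partitions of 12 using only parts from {3, 4, 7, 8, 9, 12}: 5.
Partitions of 12 into distinct parts: 15.
|5 − 15| = 10.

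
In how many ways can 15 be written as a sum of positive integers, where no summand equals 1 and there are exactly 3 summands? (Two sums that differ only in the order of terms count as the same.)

Listing the qualifying partitions of 15:
11, 2, 2
10, 3, 2
9, 4, 2
9, 3, 3
8, 5, 2
8, 4, 3
7, 6, 2
7, 5, 3
7, 4, 4
6, 6, 3
6, 5, 4
5, 5, 5
Counting gives 12.

12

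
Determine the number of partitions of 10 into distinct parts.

10

Listing the qualifying partitions of 10:
10
9 + 1
8 + 2
7 + 3
7 + 2 + 1
6 + 4
6 + 3 + 1
5 + 4 + 1
5 + 3 + 2
4 + 3 + 2 + 1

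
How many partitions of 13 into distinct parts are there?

18

They are:
13
1,12
2,11
3,10
1,2,10
4,9
1,3,9
5,8
1,4,8
2,3,8
6,7
1,5,7
2,4,7
1,2,3,7
2,5,6
3,4,6
1,2,4,6
1,3,4,5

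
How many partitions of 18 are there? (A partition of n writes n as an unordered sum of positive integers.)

385

A full systematic count gives 385.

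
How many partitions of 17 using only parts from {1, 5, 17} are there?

They are:
17
5 + 5 + 5 + 1 + 1
5 + 5 + 1 + 1 + 1 + 1 + 1 + 1 + 1
5 + 1 + 1 + 1 + 1 + 1 + 1 + 1 + 1 + 1 + 1 + 1 + 1
1 + 1 + 1 + 1 + 1 + 1 + 1 + 1 + 1 + 1 + 1 + 1 + 1 + 1 + 1 + 1 + 1
Counting gives 5.

5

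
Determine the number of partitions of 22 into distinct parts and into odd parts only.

8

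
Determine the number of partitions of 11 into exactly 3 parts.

They are:
9,1,1
8,2,1
7,3,1
7,2,2
6,4,1
6,3,2
5,5,1
5,4,2
5,3,3
4,4,3

10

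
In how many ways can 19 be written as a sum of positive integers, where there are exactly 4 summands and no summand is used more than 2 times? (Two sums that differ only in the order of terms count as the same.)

48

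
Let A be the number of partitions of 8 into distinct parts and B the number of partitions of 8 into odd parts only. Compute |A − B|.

Partitions of 8 into distinct parts: 6.
Partitions of 8 into odd parts only: 6.
|6 − 6| = 0.

0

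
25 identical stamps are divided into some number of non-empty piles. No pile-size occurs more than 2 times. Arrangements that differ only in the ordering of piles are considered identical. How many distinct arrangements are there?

A full systematic count gives 513.

513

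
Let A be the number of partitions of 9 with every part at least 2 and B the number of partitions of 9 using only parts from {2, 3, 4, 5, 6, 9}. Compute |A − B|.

Partitions of 9 with every part at least 2: 8.
Partitions of 9 using only parts from {2, 3, 4, 5, 6, 9}: 7.
|8 − 7| = 1.

1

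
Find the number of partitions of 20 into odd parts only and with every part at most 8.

There are too many to list fully; the first 12 (by largest part) are:
7,7,5,1
7,7,3,3
7,7,3,1,1,1
7,7,1,1,1,1,1,1
7,5,5,3
7,5,5,1,1,1
7,5,3,3,1,1
7,5,3,1,1,1,1,1
7,5,1,1,1,1,1,1,1,1
7,3,3,3,3,1
7,3,3,3,1,1,1,1
7,3,3,1,1,1,1,1,1,1
…and 22 more, for 34 total.

34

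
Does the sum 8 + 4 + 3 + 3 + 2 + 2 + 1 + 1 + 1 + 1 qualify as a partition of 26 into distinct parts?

The parts sum to 26, and the condition 'all summands are distinct' is violated.

No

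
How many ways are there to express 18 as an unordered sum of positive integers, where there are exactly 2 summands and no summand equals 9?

Enumerating:
17,1
16,2
15,3
14,4
13,5
12,6
11,7
10,8

8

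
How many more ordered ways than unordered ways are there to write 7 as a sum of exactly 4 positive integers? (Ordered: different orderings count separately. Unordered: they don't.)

Compositions: C(6,3) = 20.
Unordered (partitions into 4 parts): 3.
Difference: 20 − 3 = 17.

17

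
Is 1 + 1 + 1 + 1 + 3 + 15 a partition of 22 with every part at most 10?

The parts sum to 22, and the condition 'no summand exceeds 10' is violated.

No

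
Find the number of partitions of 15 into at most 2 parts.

8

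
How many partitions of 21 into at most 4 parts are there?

Enumerating by decreasing first part gives 120 partitions in all.

120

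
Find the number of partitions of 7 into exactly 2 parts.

3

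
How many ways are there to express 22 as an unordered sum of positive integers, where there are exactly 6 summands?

A full systematic count gives 136.

136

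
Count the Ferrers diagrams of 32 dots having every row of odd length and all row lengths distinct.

Enumerating:
31,1
29,3
27,5
25,7
23,9
23,5,3,1
21,11
21,7,3,1
19,13
19,9,3,1
19,7,5,1
17,15
17,11,3,1
17,9,5,1
17,7,5,3
15,13,3,1
15,11,5,1
15,9,7,1
15,9,5,3
13,11,7,1
13,11,5,3
13,9,7,3
11,9,7,5

23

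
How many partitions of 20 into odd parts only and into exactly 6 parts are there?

14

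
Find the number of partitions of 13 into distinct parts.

18

Enumerating:
13
12+1
11+2
10+3
10+2+1
9+4
9+3+1
8+5
8+4+1
8+3+2
7+6
7+5+1
7+4+2
7+3+2+1
6+5+2
6+4+3
6+4+2+1
5+4+3+1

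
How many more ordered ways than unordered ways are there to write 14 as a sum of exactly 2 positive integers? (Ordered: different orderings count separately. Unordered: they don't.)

6

Compositions: C(13,1) = 13.
Partitions of 14 into exactly 2 parts: 7.
Difference: 13 − 7 = 6.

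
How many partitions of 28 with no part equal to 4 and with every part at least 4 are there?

50

A partial list (first 12 by largest part):
28
23 + 5
22 + 6
21 + 7
20 + 8
19 + 9
18 + 10
18 + 5 + 5
17 + 11
17 + 6 + 5
16 + 12
16 + 7 + 5
…and 38 more, for 50 total.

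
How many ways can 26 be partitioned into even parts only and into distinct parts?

18

Listing the qualifying partitions of 26:
26
2+24
4+22
6+20
2+4+20
8+18
2+6+18
10+16
2+8+16
4+6+16
12+14
2+10+14
4+8+14
2+4+6+14
4+10+12
6+8+12
2+4+8+12
2+6+8+10
Counting gives 18.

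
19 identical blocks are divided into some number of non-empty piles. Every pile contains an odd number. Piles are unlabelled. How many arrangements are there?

There are too many to list fully; the first 12 (by largest part) are:
19
17+1+1
15+3+1
15+1+1+1+1
13+5+1
13+3+3
13+3+1+1+1
13+1+1+1+1+1+1
11+7+1
11+5+3
11+5+1+1+1
11+3+3+1+1
…and 42 more, for 54 total.

54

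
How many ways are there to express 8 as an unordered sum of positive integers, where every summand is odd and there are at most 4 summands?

4

They are:
7+1
5+3
5+1+1+1
3+3+1+1
Counting gives 4.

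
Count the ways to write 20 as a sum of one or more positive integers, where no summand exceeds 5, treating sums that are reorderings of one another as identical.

Enumerating by decreasing first part gives 192 partitions in all.

192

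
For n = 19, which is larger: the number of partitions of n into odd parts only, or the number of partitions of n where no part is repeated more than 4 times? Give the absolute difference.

271

Partitions of 19 into odd parts only: 54.
Partitions of 19 where no part is repeated more than 4 times: 325.
|54 − 325| = 271.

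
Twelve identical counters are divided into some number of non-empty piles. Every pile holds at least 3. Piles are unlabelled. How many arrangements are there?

9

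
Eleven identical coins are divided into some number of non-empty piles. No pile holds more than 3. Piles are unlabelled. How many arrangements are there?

They are:
2,3,3,3
1,1,3,3,3
1,2,2,3,3
1,1,1,2,3,3
1,1,1,1,1,3,3
2,2,2,2,3
1,1,2,2,2,3
1,1,1,1,2,2,3
1,1,1,1,1,1,2,3
1,1,1,1,1,1,1,1,3
1,2,2,2,2,2
1,1,1,2,2,2,2
1,1,1,1,1,2,2,2
1,1,1,1,1,1,1,2,2
1,1,1,1,1,1,1,1,1,2
1,1,1,1,1,1,1,1,1,1,1
That's 16 in total.

16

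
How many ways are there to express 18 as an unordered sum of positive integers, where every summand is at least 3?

33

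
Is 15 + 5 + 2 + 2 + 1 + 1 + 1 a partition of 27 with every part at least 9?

No

The parts sum to 27, and the condition 'every summand is at least 9' is violated.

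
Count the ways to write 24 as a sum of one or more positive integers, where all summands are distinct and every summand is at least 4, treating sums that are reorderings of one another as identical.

The partitions of 24 that satisfy the conditions:
24
20, 4
19, 5
18, 6
17, 7
16, 8
15, 9
15, 5, 4
14, 10
14, 6, 4
13, 11
13, 7, 4
13, 6, 5
12, 8, 4
12, 7, 5
11, 9, 4
11, 8, 5
11, 7, 6
10, 9, 5
10, 8, 6
9, 8, 7
9, 6, 5, 4
8, 7, 5, 4
That's 23 in total.

23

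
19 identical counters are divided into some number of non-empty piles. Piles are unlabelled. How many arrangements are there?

Enumerating by decreasing first part gives 490 partitions in all.

490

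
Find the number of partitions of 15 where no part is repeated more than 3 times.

105

Systematic enumeration (by largest part, then next-largest, …) yields 105.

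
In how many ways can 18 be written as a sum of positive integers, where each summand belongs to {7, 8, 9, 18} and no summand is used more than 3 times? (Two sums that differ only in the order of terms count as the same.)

2

Listing the qualifying partitions of 18:
18
9 + 9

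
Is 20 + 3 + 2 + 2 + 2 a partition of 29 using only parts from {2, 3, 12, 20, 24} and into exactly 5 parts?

The parts sum to 29, and the condition 'each summand belongs to {2, 3, 12, 20, 24}' holds; the condition 'there are exactly 5 summands' holds.

Yes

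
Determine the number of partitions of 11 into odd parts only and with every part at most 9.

11

The partitions of 11 that satisfy the conditions:
9,1,1
7,3,1
7,1,1,1,1
5,5,1
5,3,3
5,3,1,1,1
5,1,1,1,1,1,1
3,3,3,1,1
3,3,1,1,1,1,1
3,1,1,1,1,1,1,1,1
1,1,1,1,1,1,1,1,1,1,1
That's 11 in total.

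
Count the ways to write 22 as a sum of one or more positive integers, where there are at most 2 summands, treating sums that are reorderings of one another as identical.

Enumerating:
22
21+1
20+2
19+3
18+4
17+5
16+6
15+7
14+8
13+9
12+10
11+11
Counting gives 12.

12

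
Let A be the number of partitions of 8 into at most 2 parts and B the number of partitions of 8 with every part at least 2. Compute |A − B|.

2

Partitions of 8 into at most 2 parts: 5.
Partitions of 8 with every part at least 2: 7.
|5 − 7| = 2.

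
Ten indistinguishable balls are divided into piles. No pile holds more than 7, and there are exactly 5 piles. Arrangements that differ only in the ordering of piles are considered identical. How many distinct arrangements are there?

They are:
6,1,1,1,1
5,2,1,1,1
4,3,1,1,1
4,2,2,1,1
3,3,2,1,1
3,2,2,2,1
2,2,2,2,2
Counting gives 7.

7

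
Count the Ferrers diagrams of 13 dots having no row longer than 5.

57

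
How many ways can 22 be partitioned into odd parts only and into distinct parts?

8

Enumerating:
21 + 1
19 + 3
17 + 5
15 + 7
13 + 9
13 + 5 + 3 + 1
11 + 7 + 3 + 1
9 + 7 + 5 + 1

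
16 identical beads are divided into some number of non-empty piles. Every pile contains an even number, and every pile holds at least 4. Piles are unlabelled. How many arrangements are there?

Enumerating:
16
12, 4
10, 6
8, 8
8, 4, 4
6, 6, 4
4, 4, 4, 4

7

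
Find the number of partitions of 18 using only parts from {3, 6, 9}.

7

Listing the qualifying partitions of 18:
9+9
3+6+9
3+3+3+9
6+6+6
3+3+6+6
3+3+3+3+6
3+3+3+3+3+3
That's 7 in total.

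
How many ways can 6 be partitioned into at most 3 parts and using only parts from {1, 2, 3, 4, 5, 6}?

The partitions of 6 that satisfy the conditions:
6
5 + 1
4 + 2
4 + 1 + 1
3 + 3
3 + 2 + 1
2 + 2 + 2

7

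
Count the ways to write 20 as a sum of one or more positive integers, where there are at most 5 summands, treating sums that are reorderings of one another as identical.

192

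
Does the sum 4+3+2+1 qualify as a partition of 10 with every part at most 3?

No

The parts sum to 10, and the condition 'no summand exceeds 3' is violated.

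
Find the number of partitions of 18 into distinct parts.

46

There are too many to list fully; the first 12 (by largest part) are:
18
17, 1
16, 2
15, 3
15, 2, 1
14, 4
14, 3, 1
13, 5
13, 4, 1
13, 3, 2
12, 6
12, 5, 1
…and 34 more, for 46 total.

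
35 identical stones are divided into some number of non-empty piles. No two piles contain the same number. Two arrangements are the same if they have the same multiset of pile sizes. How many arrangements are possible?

585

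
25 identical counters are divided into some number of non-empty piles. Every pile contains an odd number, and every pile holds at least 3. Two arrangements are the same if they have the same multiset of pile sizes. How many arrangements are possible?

Listing the qualifying partitions of 25:
25
19,3,3
17,5,3
15,7,3
15,5,5
13,9,3
13,7,5
13,3,3,3,3
11,11,3
11,9,5
11,7,7
11,5,3,3,3
9,9,7
9,7,3,3,3
9,5,5,3,3
7,7,5,3,3
7,5,5,5,3
7,3,3,3,3,3,3
5,5,5,5,5
5,5,3,3,3,3,3

20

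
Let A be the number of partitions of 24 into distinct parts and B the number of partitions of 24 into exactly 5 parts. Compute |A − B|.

Partitions of 24 into distinct parts: 122.
Partitions of 24 into exactly 5 parts: 164.
|122 − 164| = 42.

42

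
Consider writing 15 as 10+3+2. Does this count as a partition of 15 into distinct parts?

Yes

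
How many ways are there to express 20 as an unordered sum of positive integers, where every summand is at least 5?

13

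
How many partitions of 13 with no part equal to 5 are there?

Direct enumeration gives 79 partitions.

79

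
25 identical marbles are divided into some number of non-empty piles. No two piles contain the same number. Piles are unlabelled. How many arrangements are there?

There are 142 such partitions.

142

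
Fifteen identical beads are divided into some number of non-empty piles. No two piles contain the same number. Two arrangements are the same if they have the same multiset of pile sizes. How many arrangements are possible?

A partial list (first 12 by largest part):
15
1 + 14
2 + 13
3 + 12
1 + 2 + 12
4 + 11
1 + 3 + 11
5 + 10
1 + 4 + 10
2 + 3 + 10
6 + 9
1 + 5 + 9
…and 15 more, for 27 total.

27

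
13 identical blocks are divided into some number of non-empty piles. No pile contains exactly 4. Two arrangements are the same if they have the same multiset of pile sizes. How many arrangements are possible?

71

Enumerating by decreasing first part gives 71 partitions in all.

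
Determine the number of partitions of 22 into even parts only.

56

A partial list (first 12 by largest part):
22
20,2
18,4
18,2,2
16,6
16,4,2
16,2,2,2
14,8
14,6,2
14,4,4
14,4,2,2
14,2,2,2,2
…and 44 more, for 56 total.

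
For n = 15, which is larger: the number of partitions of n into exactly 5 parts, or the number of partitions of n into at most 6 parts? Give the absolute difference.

80

Partitions of 15 into exactly 5 parts: 30.
Partitions of 15 into at most 6 parts: 110.
|30 − 110| = 80.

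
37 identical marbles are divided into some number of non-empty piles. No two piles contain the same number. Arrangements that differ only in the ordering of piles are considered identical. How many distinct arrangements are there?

760

Systematic enumeration (by largest part, then next-largest, …) yields 760.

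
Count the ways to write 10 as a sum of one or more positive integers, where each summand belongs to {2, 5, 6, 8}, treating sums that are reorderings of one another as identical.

4

They are:
8,2
6,2,2
5,5
2,2,2,2,2
That's 4 in total.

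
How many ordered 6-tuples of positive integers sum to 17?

Equivalently, choose which 5 of the 16 gaps become plus signs: C(16,5) = 4368.

4368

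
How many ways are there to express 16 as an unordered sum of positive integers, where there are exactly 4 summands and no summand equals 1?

Listing the qualifying partitions of 16:
10 + 2 + 2 + 2
9 + 3 + 2 + 2
8 + 4 + 2 + 2
8 + 3 + 3 + 2
7 + 5 + 2 + 2
7 + 4 + 3 + 2
7 + 3 + 3 + 3
6 + 6 + 2 + 2
6 + 5 + 3 + 2
6 + 4 + 4 + 2
6 + 4 + 3 + 3
5 + 5 + 4 + 2
5 + 5 + 3 + 3
5 + 4 + 4 + 3
4 + 4 + 4 + 4
That's 15 in total.

15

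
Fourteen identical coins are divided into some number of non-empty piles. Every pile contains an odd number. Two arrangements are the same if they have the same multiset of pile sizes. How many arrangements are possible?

Listing the qualifying partitions of 14:
13+1
11+3
11+1+1+1
9+5
9+3+1+1
9+1+1+1+1+1
7+7
7+5+1+1
7+3+3+1
7+3+1+1+1+1
7+1+1+1+1+1+1+1
5+5+3+1
5+5+1+1+1+1
5+3+3+3
5+3+3+1+1+1
5+3+1+1+1+1+1+1
5+1+1+1+1+1+1+1+1+1
3+3+3+3+1+1
3+3+3+1+1+1+1+1
3+3+1+1+1+1+1+1+1+1
3+1+1+1+1+1+1+1+1+1+1+1
1+1+1+1+1+1+1+1+1+1+1+1+1+1

22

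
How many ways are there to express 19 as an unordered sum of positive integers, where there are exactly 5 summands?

70

A partial list (first 12 by largest part):
1,1,1,1,15
1,1,1,2,14
1,1,1,3,13
1,1,2,2,13
1,1,1,4,12
1,1,2,3,12
1,2,2,2,12
1,1,1,5,11
1,1,2,4,11
1,1,3,3,11
1,2,2,3,11
2,2,2,2,11
…and 58 more, for 70 total.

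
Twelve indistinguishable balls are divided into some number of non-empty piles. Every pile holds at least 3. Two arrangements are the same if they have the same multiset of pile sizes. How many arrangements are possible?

9

The partitions of 12 that satisfy the conditions:
12
9 + 3
8 + 4
7 + 5
6 + 6
6 + 3 + 3
5 + 4 + 3
4 + 4 + 4
3 + 3 + 3 + 3
Counting gives 9.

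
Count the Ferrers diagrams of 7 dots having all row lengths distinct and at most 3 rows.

The partitions of 7 that satisfy the conditions:
7
6+1
5+2
4+3
4+2+1

5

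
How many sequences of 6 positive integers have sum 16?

3003

Place 5 bars in the 15 internal gaps of a row of 16 dots: C(15,5) = 3003.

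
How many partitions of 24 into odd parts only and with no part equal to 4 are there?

122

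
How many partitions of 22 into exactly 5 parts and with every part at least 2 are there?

There are too many to list fully; the first 12 (by largest part) are:
14 + 2 + 2 + 2 + 2
13 + 3 + 2 + 2 + 2
12 + 4 + 2 + 2 + 2
12 + 3 + 3 + 2 + 2
11 + 5 + 2 + 2 + 2
11 + 4 + 3 + 2 + 2
11 + 3 + 3 + 3 + 2
10 + 6 + 2 + 2 + 2
10 + 5 + 3 + 2 + 2
10 + 4 + 4 + 2 + 2
10 + 4 + 3 + 3 + 2
10 + 3 + 3 + 3 + 3
…and 35 more, for 47 total.

47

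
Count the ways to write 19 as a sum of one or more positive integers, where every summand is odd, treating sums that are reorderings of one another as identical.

54

A partial list (first 12 by largest part):
19
17, 1, 1
15, 3, 1
15, 1, 1, 1, 1
13, 5, 1
13, 3, 3
13, 3, 1, 1, 1
13, 1, 1, 1, 1, 1, 1
11, 7, 1
11, 5, 3
11, 5, 1, 1, 1
11, 3, 3, 1, 1
…and 42 more, for 54 total.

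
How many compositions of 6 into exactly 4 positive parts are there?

10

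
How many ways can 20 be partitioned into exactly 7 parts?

82

Enumerating by decreasing first part gives 82 partitions in all.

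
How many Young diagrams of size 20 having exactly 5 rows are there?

84

Counting exhaustively, 84 partitions satisfy the conditions.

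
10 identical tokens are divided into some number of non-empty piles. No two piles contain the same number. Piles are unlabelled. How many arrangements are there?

The partitions of 10 that satisfy the conditions:
10
1 + 9
2 + 8
3 + 7
1 + 2 + 7
4 + 6
1 + 3 + 6
1 + 4 + 5
2 + 3 + 5
1 + 2 + 3 + 4
That's 10 in total.

10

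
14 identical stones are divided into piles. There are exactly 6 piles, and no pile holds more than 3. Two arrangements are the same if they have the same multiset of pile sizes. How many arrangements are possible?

3

The partitions of 14 that satisfy the conditions:
3, 3, 3, 3, 1, 1
3, 3, 3, 2, 2, 1
3, 3, 2, 2, 2, 2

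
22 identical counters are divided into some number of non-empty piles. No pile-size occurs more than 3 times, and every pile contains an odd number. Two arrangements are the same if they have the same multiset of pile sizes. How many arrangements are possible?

A partial list (first 12 by largest part):
21,1
19,3
19,1,1,1
17,5
17,3,1,1
15,7
15,5,1,1
15,3,3,1
13,9
13,7,1,1
13,5,3,1
13,3,3,3
…and 24 more, for 36 total.

36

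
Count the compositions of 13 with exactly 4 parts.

220

Equivalently, choose which 3 of the 12 gaps become plus signs: C(12,3) = 220.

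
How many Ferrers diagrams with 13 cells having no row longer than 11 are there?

99

Direct enumeration gives 99 partitions.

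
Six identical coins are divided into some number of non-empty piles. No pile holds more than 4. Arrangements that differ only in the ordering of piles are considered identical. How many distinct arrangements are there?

Listing the qualifying partitions of 6:
4,2
4,1,1
3,3
3,2,1
3,1,1,1
2,2,2
2,2,1,1
2,1,1,1,1
1,1,1,1,1,1
Counting gives 9.

9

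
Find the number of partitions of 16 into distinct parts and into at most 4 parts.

31

A partial list (first 12 by largest part):
16
15+1
14+2
13+3
13+2+1
12+4
12+3+1
11+5
11+4+1
11+3+2
10+6
10+5+1
…and 19 more, for 31 total.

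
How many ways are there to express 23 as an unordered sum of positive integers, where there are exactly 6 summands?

Direct enumeration gives 163 partitions.

163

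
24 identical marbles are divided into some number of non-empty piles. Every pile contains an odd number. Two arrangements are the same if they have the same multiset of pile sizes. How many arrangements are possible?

122

A full systematic count gives 122.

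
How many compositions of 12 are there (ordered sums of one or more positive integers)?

There are 11 gaps and each independently is a cut or not, giving 2^11 = 2048.

2048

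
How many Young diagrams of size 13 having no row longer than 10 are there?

Direct enumeration gives 97 partitions.

97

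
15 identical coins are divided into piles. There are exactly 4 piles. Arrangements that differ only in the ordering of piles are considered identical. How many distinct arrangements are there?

27

There are too many to list fully; the first 12 (by largest part) are:
1+1+1+12
1+1+2+11
1+1+3+10
1+2+2+10
1+1+4+9
1+2+3+9
2+2+2+9
1+1+5+8
1+2+4+8
1+3+3+8
2+2+3+8
1+1+6+7
…and 15 more, for 27 total.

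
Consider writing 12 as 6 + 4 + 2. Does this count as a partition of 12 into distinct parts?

Yes

The parts sum to 12, and the condition 'all summands are distinct' holds.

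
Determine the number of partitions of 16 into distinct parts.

A partial list (first 12 by largest part):
16
1 + 15
2 + 14
3 + 13
1 + 2 + 13
4 + 12
1 + 3 + 12
5 + 11
1 + 4 + 11
2 + 3 + 11
6 + 10
1 + 5 + 10
…and 20 more, for 32 total.

32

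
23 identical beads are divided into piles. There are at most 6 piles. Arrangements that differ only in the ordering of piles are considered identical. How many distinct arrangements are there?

454

Counting exhaustively, 454 partitions satisfy the conditions.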